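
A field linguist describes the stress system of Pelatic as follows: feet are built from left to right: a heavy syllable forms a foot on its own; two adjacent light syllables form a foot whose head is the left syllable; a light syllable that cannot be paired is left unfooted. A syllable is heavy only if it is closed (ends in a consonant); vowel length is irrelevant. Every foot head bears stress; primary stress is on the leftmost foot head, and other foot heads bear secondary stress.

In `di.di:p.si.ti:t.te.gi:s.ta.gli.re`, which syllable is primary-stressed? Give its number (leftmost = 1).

2

Weights: 1 di L, 2 di:p H, 3 si L, 4 ti:t H, 5 te L, 6 gi:s H, 7 ta L, 8 gli L, 9 re L.
Parse left to right (heavy = foot alone; LL = one foot; stranded L unfooted): di (ˈdi:p) si (ˈti:t) te (ˈgi:s) (ˈta.gli) re.
Foot heads: 2, 4, 6, 7.
Primary stress on the leftmost head = syllable 2.
Primary stress: syllable 2 → di.ˈdi:p.si.ti:t.te.gi:s.ta.gli.re.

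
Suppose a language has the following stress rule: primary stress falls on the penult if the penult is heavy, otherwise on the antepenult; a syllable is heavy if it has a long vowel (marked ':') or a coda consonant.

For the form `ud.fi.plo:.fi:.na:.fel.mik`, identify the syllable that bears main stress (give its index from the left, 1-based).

Weights: 5 na: H, 6 fel H, 7 mik H.
The penult (syllable 6, fel) is heavy, so it takes stress.
Primary stress: syllable 6 → ud.fi.plo:.fi:.na:.ˈfel.mik.

6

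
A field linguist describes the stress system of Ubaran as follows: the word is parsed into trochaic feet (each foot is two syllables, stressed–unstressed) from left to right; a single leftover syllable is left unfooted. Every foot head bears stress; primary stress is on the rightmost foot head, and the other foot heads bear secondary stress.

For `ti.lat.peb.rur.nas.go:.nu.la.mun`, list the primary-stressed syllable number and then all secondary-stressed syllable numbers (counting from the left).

Parse left to right into trochaic (ˈσσ) feet: (ˈti.lat) (ˈpeb.rur) (ˈnas.go:) (ˈnu.la) mun. Syllable 9 is left unfooted.
Foot heads (stressed positions): 1, 3, 5, 7.
End Rule Rightmost: primary stress on the rightmost head = syllable 7.
Secondary stress on 1, 3, 5: ˌti.lat.ˌpeb.rur.ˌnas.go:.ˈnu.la.mun.

primary 7, secondary 1, 3, 5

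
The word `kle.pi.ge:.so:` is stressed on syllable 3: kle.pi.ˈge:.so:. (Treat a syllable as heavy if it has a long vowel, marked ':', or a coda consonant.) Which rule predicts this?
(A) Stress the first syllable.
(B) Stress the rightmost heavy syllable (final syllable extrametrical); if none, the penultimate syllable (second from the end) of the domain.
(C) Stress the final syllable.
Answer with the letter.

B

Rule A → syllable 1 (observed: 3).
Rule B → syllable 3 ✓.
Rule C → syllable 4 (observed: 3).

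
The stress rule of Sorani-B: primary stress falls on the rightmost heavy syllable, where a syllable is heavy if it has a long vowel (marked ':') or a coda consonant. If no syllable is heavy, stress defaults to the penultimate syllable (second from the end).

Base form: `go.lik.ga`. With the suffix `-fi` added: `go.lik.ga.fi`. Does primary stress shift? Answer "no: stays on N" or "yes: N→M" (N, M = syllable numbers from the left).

no: stays on 2

Base `go.lik.ga` (3 syllables):
  Weights: 1 go L, 2 lik H, 3 ga L.
  Heavy syllables in the domain: 2. The rightmost is syllable 2 (lik).
  → primary stress on syllable 2.
Suffixed `go.lik.ga.fi` (4 syllables):
  Weights: 1 go L, 2 lik H, 3 ga L, 4 fi L.
  Heavy syllables in the domain: 2. The rightmost is syllable 2 (lik).
  → primary stress on syllable 2.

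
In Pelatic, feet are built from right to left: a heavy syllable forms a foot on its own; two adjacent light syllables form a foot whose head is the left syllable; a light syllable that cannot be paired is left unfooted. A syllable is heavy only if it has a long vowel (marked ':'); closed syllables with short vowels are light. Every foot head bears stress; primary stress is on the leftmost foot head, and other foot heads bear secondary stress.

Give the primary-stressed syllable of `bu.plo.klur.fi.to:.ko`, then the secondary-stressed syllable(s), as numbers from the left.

primary 1, secondary 3, 5

Weights: 1 bu L, 2 plo L, 3 klur L, 4 fi L, 5 to: H, 6 ko L.
Parse right to left (heavy = foot alone; LL = one foot; stranded L unfooted): (ˈbu.plo) (ˈklur.fi) (ˈto:) ko.
Foot heads: 1, 3, 5.
Primary stress on the leftmost head = syllable 1.
Secondary stress on 3, 5: ˈbu.plo.ˌklur.fi.ˌto:.ko.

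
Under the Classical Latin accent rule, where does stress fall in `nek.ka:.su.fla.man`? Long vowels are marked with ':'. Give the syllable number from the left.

3

Classical Latin: stress the penult if heavy (long vowel or closed), else the antepenult.
Weights: 3 su L, 4 fla L, 5 man H.
The penult (syllable 4, fla) is light, so stress falls on the antepenult (syllable 3, su).
Stress on syllable 3: nek.ka:.ˈsu.fla.man.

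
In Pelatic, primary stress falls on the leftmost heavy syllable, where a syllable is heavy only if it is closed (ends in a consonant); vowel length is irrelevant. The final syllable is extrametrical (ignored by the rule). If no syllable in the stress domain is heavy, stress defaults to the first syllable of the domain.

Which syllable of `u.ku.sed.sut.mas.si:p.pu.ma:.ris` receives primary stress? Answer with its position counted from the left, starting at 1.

The final syllable (9, ris) is extrametrical; the stress domain is syllables 1–8.
Weights: 1 u L, 2 ku L, 3 sed H, 4 sut H, 5 mas H, 6 si:p H, 7 pu L, 8 ma: L.
Heavy syllables in the domain: 3, 4, 5, 6. The leftmost is syllable 3 (sed).
Primary stress: syllable 3 → u.ku.ˈsed.sut.mas.si:p.pu.ma:.ris.

3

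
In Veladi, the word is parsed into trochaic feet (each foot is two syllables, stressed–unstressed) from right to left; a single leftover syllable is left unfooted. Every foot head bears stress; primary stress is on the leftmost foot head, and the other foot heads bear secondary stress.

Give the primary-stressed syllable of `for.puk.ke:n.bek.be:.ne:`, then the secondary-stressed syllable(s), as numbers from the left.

primary 1, secondary 3, 5

Parse right to left into trochaic (ˈσσ) feet: (ˈfor.puk) (ˈke:n.bek) (ˈbe:.ne:).
Foot heads (stressed positions): 1, 3, 5.
End Rule Leftmost: primary stress on the leftmost head = syllable 1.
Secondary stress on 3, 5: ˈfor.puk.ˌke:n.bek.ˌbe:.ne:.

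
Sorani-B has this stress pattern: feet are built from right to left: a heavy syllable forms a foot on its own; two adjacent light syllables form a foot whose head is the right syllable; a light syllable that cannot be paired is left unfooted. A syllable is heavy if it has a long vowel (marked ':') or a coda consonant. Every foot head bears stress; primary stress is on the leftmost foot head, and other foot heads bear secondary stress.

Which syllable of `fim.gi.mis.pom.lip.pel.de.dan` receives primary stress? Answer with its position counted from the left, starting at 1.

1

Weights: 1 fim H, 2 gi L, 3 mis H, 4 pom H, 5 lip H, 6 pel H, 7 de L, 8 dan H.
Parse right to left (heavy = foot alone; LL = one foot; stranded L unfooted): (ˈfim) gi (ˈmis) (ˈpom) (ˈlip) (ˈpel) de (ˈdan).
Foot heads: 1, 3, 4, 5, 6, 8.
Primary stress on the leftmost head = syllable 1.
Primary stress: syllable 1 → ˈfim.gi.mis.pom.lip.pel.de.dan.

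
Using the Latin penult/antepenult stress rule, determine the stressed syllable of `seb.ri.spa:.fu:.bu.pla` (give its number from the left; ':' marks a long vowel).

Classical Latin: stress the penult if heavy (long vowel or closed), else the antepenult.
Weights: 4 fu: H, 5 bu L, 6 pla L.
The penult (syllable 5, bu) is light, so stress falls on the antepenult (syllable 4, fu:).
Stress on syllable 4: seb.ri.spa:.ˈfu:.bu.pla.

4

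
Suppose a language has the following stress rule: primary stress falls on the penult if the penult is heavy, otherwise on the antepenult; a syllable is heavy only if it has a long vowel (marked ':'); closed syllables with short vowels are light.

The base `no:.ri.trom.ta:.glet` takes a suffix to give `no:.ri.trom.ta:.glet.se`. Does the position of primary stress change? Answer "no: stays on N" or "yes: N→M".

no: stays on 4

Base `no:.ri.trom.ta:.glet` (5 syllables):
  Weights: 3 trom L, 4 ta: H, 5 glet L.
  The penult (syllable 4, ta:) is heavy, so it takes stress.
  → primary stress on syllable 4.
Suffixed `no:.ri.trom.ta:.glet.se` (6 syllables):
  Weights: 4 ta: H, 5 glet L, 6 se L.
  The penult (syllable 5, glet) is light, so stress falls on the antepenult (syllable 4, ta:).
  → primary stress on syllable 4.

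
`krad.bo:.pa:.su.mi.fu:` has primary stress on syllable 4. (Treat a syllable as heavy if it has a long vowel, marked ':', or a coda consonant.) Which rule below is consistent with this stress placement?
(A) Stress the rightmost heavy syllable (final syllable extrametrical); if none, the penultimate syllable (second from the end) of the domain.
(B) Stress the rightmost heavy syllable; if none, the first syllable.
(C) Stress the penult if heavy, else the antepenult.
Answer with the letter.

Rule A → syllable 3 (observed: 4).
Rule B → syllable 6 (observed: 4).
Rule C → syllable 4 ✓.

C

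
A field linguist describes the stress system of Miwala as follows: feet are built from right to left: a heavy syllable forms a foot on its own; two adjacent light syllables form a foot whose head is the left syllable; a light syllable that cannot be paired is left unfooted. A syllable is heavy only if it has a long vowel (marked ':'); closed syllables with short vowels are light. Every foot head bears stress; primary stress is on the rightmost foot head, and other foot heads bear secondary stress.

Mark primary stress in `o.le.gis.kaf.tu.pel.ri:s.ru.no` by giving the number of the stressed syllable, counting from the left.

Weights: 1 o L, 2 le L, 3 gis L, 4 kaf L, 5 tu L, 6 pel L, 7 ri:s H, 8 ru L, 9 no L.
Parse right to left (heavy = foot alone; LL = one foot; stranded L unfooted): (ˈo.le) (ˈgis.kaf) (ˈtu.pel) (ˈri:s) (ˈru.no).
Foot heads: 1, 3, 5, 7, 8.
Primary stress on the rightmost head = syllable 8.
Primary stress: syllable 8 → o.le.gis.kaf.tu.pel.ri:s.ˈru.no.

8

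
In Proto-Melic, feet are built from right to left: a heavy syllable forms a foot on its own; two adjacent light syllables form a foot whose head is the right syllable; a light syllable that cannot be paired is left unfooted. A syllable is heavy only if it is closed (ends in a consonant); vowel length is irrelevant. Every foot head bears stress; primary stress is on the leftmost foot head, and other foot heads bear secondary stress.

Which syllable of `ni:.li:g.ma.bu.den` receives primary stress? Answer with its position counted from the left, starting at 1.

2

Weights: 1 ni: L, 2 li:g H, 3 ma L, 4 bu L, 5 den H.
Parse right to left (heavy = foot alone; LL = one foot; stranded L unfooted): ni: (ˈli:g) (ma.ˈbu) (ˈden).
Foot heads: 2, 4, 5.
Primary stress on the leftmost head = syllable 2.
Primary stress: syllable 2 → ni:.ˈli:g.ma.bu.den.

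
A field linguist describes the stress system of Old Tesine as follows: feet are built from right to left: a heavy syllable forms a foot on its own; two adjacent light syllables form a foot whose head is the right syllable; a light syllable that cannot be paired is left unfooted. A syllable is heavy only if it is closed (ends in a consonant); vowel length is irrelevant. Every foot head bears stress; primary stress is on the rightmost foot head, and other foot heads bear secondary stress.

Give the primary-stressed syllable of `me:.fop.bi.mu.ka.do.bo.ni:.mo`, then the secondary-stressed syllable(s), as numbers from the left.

Weights: 1 me: L, 2 fop H, 3 bi L, 4 mu L, 5 ka L, 6 do L, 7 bo L, 8 ni: L, 9 mo L.
Parse right to left (heavy = foot alone; LL = one foot; stranded L unfooted): me: (ˈfop) bi (mu.ˈka) (do.ˈbo) (ni:.ˈmo).
Foot heads: 2, 5, 7, 9.
Primary stress on the rightmost head = syllable 9.
Secondary stress on 2, 5, 7: me:.ˌfop.bi.mu.ˌka.do.ˌbo.ni:.ˈmo.

primary 9, secondary 2, 5, 7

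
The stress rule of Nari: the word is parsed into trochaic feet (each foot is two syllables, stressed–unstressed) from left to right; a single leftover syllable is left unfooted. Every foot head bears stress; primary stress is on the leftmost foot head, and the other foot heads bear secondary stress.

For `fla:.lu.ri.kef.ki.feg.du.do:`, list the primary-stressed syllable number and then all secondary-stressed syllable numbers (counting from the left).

Parse left to right into trochaic (ˈσσ) feet: (ˈfla:.lu) (ˈri.kef) (ˈki.feg) (ˈdu.do:).
Foot heads (stressed positions): 1, 3, 5, 7.
End Rule Leftmost: primary stress on the leftmost head = syllable 1.
Secondary stress on 3, 5, 7: ˈfla:.lu.ˌri.kef.ˌki.feg.ˌdu.do:.

primary 1, secondary 3, 5, 7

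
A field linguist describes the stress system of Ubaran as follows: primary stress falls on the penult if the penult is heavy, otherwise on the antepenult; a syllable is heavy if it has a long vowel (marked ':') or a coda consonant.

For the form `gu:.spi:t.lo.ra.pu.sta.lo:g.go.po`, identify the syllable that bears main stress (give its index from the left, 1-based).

Weights: 7 lo:g H, 8 go L, 9 po L.
The penult (syllable 8, go) is light, so stress falls on the antepenult (syllable 7, lo:g).
Primary stress: syllable 7 → gu:.spi:t.lo.ra.pu.sta.ˈlo:g.go.po.

7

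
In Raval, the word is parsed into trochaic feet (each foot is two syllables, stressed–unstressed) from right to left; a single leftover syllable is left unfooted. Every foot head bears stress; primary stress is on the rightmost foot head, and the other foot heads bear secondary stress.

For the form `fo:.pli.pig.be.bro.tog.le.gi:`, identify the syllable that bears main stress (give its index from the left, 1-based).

Parse right to left into trochaic (ˈσσ) feet: (ˈfo:.pli) (ˈpig.be) (ˈbro.tog) (ˈle.gi:).
Foot heads (stressed positions): 1, 3, 5, 7.
End Rule Rightmost: primary stress on the rightmost head = syllable 7.
Primary stress: syllable 7 → fo:.pli.pig.be.bro.tog.ˈle.gi:.

7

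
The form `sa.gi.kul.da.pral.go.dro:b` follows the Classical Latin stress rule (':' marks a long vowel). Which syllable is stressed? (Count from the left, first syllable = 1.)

Classical Latin: stress the penult if heavy (long vowel or closed), else the antepenult.
Weights: 5 pral H, 6 go L, 7 dro:b H.
The penult (syllable 6, go) is light, so stress falls on the antepenult (syllable 5, pral).
Stress on syllable 5: sa.gi.kul.da.ˈpral.go.dro:b.

5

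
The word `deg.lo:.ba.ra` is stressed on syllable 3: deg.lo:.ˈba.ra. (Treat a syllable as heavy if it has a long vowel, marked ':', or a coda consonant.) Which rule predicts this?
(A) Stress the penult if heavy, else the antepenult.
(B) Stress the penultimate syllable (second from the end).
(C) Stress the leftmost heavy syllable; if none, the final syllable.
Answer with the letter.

B

Rule A → syllable 2 (observed: 3).
Rule B → syllable 3 ✓.
Rule C → syllable 1 (observed: 3).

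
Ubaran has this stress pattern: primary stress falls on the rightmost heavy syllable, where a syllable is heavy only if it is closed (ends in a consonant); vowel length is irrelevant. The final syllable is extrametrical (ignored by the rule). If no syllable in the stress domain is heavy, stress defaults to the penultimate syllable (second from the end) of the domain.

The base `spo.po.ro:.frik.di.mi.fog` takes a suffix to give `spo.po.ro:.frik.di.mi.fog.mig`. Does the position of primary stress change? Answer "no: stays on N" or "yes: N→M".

yes: 4→7

Base `spo.po.ro:.frik.di.mi.fog` (7 syllables):
  The final syllable (7, fog) is extrametrical; the stress domain is syllables 1–6.
  Weights: 1 spo L, 2 po L, 3 ro: L, 4 frik H, 5 di L, 6 mi L.
  Heavy syllables in the domain: 4. The rightmost is syllable 4 (frik).
  → primary stress on syllable 4.
Suffixed `spo.po.ro:.frik.di.mi.fog.mig` (8 syllables):
  The final syllable (8, mig) is extrametrical; the stress domain is syllables 1–7.
  Weights: 1 spo L, 2 po L, 3 ro: L, 4 frik H, 5 di L, 6 mi L, 7 fog H.
  Heavy syllables in the domain: 4, 7. The rightmost is syllable 7 (fog).
  → primary stress on syllable 7.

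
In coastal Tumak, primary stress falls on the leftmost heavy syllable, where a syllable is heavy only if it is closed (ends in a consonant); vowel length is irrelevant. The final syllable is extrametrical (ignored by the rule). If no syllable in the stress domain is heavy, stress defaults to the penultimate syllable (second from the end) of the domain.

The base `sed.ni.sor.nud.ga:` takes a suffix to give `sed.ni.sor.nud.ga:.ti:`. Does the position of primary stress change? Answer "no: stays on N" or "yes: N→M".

Base `sed.ni.sor.nud.ga:` (5 syllables):
  The final syllable (5, ga:) is extrametrical; the stress domain is syllables 1–4.
  Weights: 1 sed H, 2 ni L, 3 sor H, 4 nud H.
  Heavy syllables in the domain: 1, 3, 4. The leftmost is syllable 1 (sed).
  → primary stress on syllable 1.
Suffixed `sed.ni.sor.nud.ga:.ti:` (6 syllables):
  The final syllable (6, ti:) is extrametrical; the stress domain is syllables 1–5.
  Weights: 1 sed H, 2 ni L, 3 sor H, 4 nud H, 5 ga: L.
  Heavy syllables in the domain: 1, 3, 4. The leftmost is syllable 1 (sed).
  → primary stress on syllable 1.

no: stays on 1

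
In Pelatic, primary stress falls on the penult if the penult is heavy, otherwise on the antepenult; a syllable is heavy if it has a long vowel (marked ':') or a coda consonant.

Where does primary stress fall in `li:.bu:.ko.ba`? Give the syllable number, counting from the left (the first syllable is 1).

Weights: 2 bu: H, 3 ko L, 4 ba L.
The penult (syllable 3, ko) is light, so stress falls on the antepenult (syllable 2, bu:).
Primary stress: syllable 2 → li:.ˈbu:.ko.ba.

2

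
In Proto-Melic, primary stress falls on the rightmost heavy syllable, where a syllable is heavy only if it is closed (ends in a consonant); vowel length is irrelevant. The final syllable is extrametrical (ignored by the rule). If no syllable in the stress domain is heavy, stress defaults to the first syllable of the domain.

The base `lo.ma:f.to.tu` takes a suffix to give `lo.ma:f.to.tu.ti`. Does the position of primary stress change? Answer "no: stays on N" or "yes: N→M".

Base `lo.ma:f.to.tu` (4 syllables):
  The final syllable (4, tu) is extrametrical; the stress domain is syllables 1–3.
  Weights: 1 lo L, 2 ma:f H, 3 to L.
  Heavy syllables in the domain: 2. The rightmost is syllable 2 (ma:f).
  → primary stress on syllable 2.
Suffixed `lo.ma:f.to.tu.ti` (5 syllables):
  The final syllable (5, ti) is extrametrical; the stress domain is syllables 1–4.
  Weights: 1 lo L, 2 ma:f H, 3 to L, 4 tu L.
  Heavy syllables in the domain: 2. The rightmost is syllable 2 (ma:f).
  → primary stress on syllable 2.

no: stays on 2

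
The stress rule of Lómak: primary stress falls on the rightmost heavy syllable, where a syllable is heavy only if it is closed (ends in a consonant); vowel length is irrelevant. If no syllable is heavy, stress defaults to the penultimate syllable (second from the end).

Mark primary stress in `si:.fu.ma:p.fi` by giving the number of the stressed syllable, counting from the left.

Weights: 1 si: L, 2 fu L, 3 ma:p H, 4 fi L.
Heavy syllables in the domain: 3. The rightmost is syllable 3 (ma:p).
Primary stress: syllable 3 → si:.fu.ˈma:p.fi.

3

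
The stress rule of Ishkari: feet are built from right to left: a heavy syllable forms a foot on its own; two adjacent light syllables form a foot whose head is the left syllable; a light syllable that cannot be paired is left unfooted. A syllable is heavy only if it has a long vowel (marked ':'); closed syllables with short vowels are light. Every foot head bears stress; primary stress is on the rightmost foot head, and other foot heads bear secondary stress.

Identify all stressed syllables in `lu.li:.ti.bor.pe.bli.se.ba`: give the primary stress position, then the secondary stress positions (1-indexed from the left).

primary 7, secondary 2, 3, 5

Weights: 1 lu L, 2 li: H, 3 ti L, 4 bor L, 5 pe L, 6 bli L, 7 se L, 8 ba L.
Parse right to left (heavy = foot alone; LL = one foot; stranded L unfooted): lu (ˈli:) (ˈti.bor) (ˈpe.bli) (ˈse.ba).
Foot heads: 2, 3, 5, 7.
Primary stress on the rightmost head = syllable 7.
Secondary stress on 2, 3, 5: lu.ˌli:.ˌti.bor.ˌpe.bli.ˈse.ba.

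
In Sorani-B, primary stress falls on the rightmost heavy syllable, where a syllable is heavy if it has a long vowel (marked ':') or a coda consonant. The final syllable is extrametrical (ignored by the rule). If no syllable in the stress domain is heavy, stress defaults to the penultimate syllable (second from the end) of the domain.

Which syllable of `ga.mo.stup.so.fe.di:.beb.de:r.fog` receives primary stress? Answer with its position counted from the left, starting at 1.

The final syllable (9, fog) is extrametrical; the stress domain is syllables 1–8.
Weights: 1 ga L, 2 mo L, 3 stup H, 4 so L, 5 fe L, 6 di: H, 7 beb H, 8 de:r H.
Heavy syllables in the domain: 3, 6, 7, 8. The rightmost is syllable 8 (de:r).
Primary stress: syllable 8 → ga.mo.stup.so.fe.di:.beb.ˈde:r.fog.

8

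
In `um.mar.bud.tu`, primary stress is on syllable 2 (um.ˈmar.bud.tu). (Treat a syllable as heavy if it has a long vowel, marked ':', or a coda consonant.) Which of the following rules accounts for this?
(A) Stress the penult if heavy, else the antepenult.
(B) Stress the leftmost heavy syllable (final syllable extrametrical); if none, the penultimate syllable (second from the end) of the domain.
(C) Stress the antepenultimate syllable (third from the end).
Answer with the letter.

C

Rule A → syllable 3 (observed: 2).
Rule B → syllable 1 (observed: 2).
Rule C → syllable 2 ✓.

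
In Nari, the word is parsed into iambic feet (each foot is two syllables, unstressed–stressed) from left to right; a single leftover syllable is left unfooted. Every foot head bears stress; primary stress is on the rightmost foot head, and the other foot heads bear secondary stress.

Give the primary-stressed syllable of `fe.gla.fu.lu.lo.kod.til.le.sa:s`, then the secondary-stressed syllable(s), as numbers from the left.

Parse left to right into iambic (σˈσ) feet: (fe.ˈgla) (fu.ˈlu) (lo.ˈkod) (til.ˈle) sa:s. Syllable 9 is left unfooted.
Foot heads (stressed positions): 2, 4, 6, 8.
End Rule Rightmost: primary stress on the rightmost head = syllable 8.
Secondary stress on 2, 4, 6: fe.ˌgla.fu.ˌlu.lo.ˌkod.til.ˈle.sa:s.

primary 8, secondary 2, 4, 6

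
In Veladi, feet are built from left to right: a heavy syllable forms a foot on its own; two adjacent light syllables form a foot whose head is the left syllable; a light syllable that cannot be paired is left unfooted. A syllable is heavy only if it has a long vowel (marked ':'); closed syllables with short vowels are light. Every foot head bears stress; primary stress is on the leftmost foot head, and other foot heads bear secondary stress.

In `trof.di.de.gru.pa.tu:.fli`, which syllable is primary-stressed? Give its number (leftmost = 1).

Weights: 1 trof L, 2 di L, 3 de L, 4 gru L, 5 pa L, 6 tu: H, 7 fli L.
Parse left to right (heavy = foot alone; LL = one foot; stranded L unfooted): (ˈtrof.di) (ˈde.gru) pa (ˈtu:) fli.
Foot heads: 1, 3, 6.
Primary stress on the leftmost head = syllable 1.
Primary stress: syllable 1 → ˈtrof.di.de.gru.pa.tu:.fli.

1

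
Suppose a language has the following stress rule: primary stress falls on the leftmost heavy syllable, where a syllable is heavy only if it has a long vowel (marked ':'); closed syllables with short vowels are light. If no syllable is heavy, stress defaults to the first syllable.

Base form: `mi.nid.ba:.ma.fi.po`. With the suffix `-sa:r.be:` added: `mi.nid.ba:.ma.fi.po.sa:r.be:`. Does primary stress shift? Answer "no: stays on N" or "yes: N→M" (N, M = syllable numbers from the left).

no: stays on 3

Base `mi.nid.ba:.ma.fi.po` (6 syllables):
  Weights: 1 mi L, 2 nid L, 3 ba: H, 4 ma L, 5 fi L, 6 po L.
  Heavy syllables in the domain: 3. The leftmost is syllable 3 (ba:).
  → primary stress on syllable 3.
Suffixed `mi.nid.ba:.ma.fi.po.sa:r.be:` (8 syllables):
  Weights: 1 mi L, 2 nid L, 3 ba: H, 4 ma L, 5 fi L, 6 po L, 7 sa:r H, 8 be: H.
  Heavy syllables in the domain: 3, 7, 8. The leftmost is syllable 3 (ba:).
  → primary stress on syllable 3.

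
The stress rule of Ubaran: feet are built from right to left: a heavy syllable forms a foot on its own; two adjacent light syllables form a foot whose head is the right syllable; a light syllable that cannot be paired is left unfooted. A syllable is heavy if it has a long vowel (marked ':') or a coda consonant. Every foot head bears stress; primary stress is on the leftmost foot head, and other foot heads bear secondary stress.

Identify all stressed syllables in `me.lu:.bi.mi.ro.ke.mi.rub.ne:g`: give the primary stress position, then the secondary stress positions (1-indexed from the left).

primary 2, secondary 5, 7, 8, 9

Weights: 1 me L, 2 lu: H, 3 bi L, 4 mi L, 5 ro L, 6 ke L, 7 mi L, 8 rub H, 9 ne:g H.
Parse right to left (heavy = foot alone; LL = one foot; stranded L unfooted): me (ˈlu:) bi (mi.ˈro) (ke.ˈmi) (ˈrub) (ˈne:g).
Foot heads: 2, 5, 7, 8, 9.
Primary stress on the leftmost head = syllable 2.
Secondary stress on 5, 7, 8, 9: me.ˈlu:.bi.mi.ˌro.ke.ˌmi.ˌrub.ˌne:g.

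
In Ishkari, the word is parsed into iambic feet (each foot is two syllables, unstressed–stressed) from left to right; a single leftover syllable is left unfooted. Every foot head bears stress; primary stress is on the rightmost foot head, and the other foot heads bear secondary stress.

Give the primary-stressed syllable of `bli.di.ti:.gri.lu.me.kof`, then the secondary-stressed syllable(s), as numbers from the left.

primary 6, secondary 2, 4

Parse left to right into iambic (σˈσ) feet: (bli.ˈdi) (ti:.ˈgri) (lu.ˈme) kof. Syllable 7 is left unfooted.
Foot heads (stressed positions): 2, 4, 6.
End Rule Rightmost: primary stress on the rightmost head = syllable 6.
Secondary stress on 2, 4: bli.ˌdi.ti:.ˌgri.lu.ˈme.kof.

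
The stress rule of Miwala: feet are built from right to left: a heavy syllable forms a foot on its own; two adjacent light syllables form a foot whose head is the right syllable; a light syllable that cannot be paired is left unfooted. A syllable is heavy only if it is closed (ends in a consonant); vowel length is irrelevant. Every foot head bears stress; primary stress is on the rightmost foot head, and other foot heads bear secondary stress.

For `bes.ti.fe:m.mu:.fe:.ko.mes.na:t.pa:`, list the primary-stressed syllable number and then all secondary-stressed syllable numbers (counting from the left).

Weights: 1 bes H, 2 ti L, 3 fe:m H, 4 mu: L, 5 fe: L, 6 ko L, 7 mes H, 8 na:t H, 9 pa: L.
Parse right to left (heavy = foot alone; LL = one foot; stranded L unfooted): (ˈbes) ti (ˈfe:m) mu: (fe:.ˈko) (ˈmes) (ˈna:t) pa:.
Foot heads: 1, 3, 6, 7, 8.
Primary stress on the rightmost head = syllable 8.
Secondary stress on 1, 3, 6, 7: ˌbes.ti.ˌfe:m.mu:.fe:.ˌko.ˌmes.ˈna:t.pa:.

primary 8, secondary 1, 3, 6, 7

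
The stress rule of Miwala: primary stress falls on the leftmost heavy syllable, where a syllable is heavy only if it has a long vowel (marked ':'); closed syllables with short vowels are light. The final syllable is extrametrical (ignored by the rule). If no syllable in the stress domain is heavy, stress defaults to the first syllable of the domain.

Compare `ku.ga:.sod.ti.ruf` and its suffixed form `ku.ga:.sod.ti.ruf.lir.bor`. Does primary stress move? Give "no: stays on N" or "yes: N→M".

Base `ku.ga:.sod.ti.ruf` (5 syllables):
  The final syllable (5, ruf) is extrametrical; the stress domain is syllables 1–4.
  Weights: 1 ku L, 2 ga: H, 3 sod L, 4 ti L.
  Heavy syllables in the domain: 2. The leftmost is syllable 2 (ga:).
  → primary stress on syllable 2.
Suffixed `ku.ga:.sod.ti.ruf.lir.bor` (7 syllables):
  The final syllable (7, bor) is extrametrical; the stress domain is syllables 1–6.
  Weights: 1 ku L, 2 ga: H, 3 sod L, 4 ti L, 5 ruf L, 6 lir L.
  Heavy syllables in the domain: 2. The leftmost is syllable 2 (ga:).
  → primary stress on syllable 2.

no: stays on 2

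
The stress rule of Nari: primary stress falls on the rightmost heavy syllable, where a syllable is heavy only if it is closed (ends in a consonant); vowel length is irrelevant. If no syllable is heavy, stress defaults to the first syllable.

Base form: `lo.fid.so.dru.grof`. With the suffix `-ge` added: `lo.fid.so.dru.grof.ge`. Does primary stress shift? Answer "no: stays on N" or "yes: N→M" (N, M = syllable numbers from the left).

Base `lo.fid.so.dru.grof` (5 syllables):
  Weights: 1 lo L, 2 fid H, 3 so L, 4 dru L, 5 grof H.
  Heavy syllables in the domain: 2, 5. The rightmost is syllable 5 (grof).
  → primary stress on syllable 5.
Suffixed `lo.fid.so.dru.grof.ge` (6 syllables):
  Weights: 1 lo L, 2 fid H, 3 so L, 4 dru L, 5 grof H, 6 ge L.
  Heavy syllables in the domain: 2, 5. The rightmost is syllable 5 (grof).
  → primary stress on syllable 5.

no: stays on 5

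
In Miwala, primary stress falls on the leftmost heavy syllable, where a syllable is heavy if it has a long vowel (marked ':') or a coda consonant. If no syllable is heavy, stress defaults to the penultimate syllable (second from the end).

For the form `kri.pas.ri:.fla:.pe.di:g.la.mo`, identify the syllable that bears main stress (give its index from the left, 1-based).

2

Weights: 1 kri L, 2 pas H, 3 ri: H, 4 fla: H, 5 pe L, 6 di:g H, 7 la L, 8 mo L.
Heavy syllables in the domain: 2, 3, 4, 6. The leftmost is syllable 2 (pas).
Primary stress: syllable 2 → kri.ˈpas.ri:.fla:.pe.di:g.la.mo.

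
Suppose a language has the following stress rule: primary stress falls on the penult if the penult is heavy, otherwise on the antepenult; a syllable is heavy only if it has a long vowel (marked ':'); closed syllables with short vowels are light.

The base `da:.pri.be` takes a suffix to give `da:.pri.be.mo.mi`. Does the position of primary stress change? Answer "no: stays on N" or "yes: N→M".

yes: 1→3

Base `da:.pri.be` (3 syllables):
  Weights: 1 da: H, 2 pri L, 3 be L.
  The penult (syllable 2, pri) is light, so stress falls on the antepenult (syllable 1, da:).
  → primary stress on syllable 1.
Suffixed `da:.pri.be.mo.mi` (5 syllables):
  Weights: 3 be L, 4 mo L, 5 mi L.
  The penult (syllable 4, mo) is light, so stress falls on the antepenult (syllable 3, be).
  → primary stress on syllable 3.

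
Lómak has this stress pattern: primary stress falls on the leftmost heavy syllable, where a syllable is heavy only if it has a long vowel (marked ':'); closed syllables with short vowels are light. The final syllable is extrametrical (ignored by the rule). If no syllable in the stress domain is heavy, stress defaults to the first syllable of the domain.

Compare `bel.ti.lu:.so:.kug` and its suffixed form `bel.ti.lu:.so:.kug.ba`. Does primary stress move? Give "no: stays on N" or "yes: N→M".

Base `bel.ti.lu:.so:.kug` (5 syllables):
  The final syllable (5, kug) is extrametrical; the stress domain is syllables 1–4.
  Weights: 1 bel L, 2 ti L, 3 lu: H, 4 so: H.
  Heavy syllables in the domain: 3, 4. The leftmost is syllable 3 (lu:).
  → primary stress on syllable 3.
Suffixed `bel.ti.lu:.so:.kug.ba` (6 syllables):
  The final syllable (6, ba) is extrametrical; the stress domain is syllables 1–5.
  Weights: 1 bel L, 2 ti L, 3 lu: H, 4 so: H, 5 kug L.
  Heavy syllables in the domain: 3, 4. The leftmost is syllable 3 (lu:).
  → primary stress on syllable 3.

no: stays on 3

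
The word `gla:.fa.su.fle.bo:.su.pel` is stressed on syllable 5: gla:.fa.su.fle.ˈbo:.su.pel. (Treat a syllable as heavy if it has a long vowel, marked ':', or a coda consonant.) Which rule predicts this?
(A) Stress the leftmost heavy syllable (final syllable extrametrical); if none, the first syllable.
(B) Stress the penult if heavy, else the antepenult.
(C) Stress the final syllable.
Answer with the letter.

B

Rule A → syllable 1 (observed: 5).
Rule B → syllable 5 ✓.
Rule C → syllable 7 (observed: 5).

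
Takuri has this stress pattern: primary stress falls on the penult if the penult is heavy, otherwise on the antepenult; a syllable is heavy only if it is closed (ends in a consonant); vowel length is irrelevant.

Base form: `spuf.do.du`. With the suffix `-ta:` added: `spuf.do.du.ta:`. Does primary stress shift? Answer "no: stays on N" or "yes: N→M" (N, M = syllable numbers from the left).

Base `spuf.do.du` (3 syllables):
  Weights: 1 spuf H, 2 do L, 3 du L.
  The penult (syllable 2, do) is light, so stress falls on the antepenult (syllable 1, spuf).
  → primary stress on syllable 1.
Suffixed `spuf.do.du.ta:` (4 syllables):
  Weights: 2 do L, 3 du L, 4 ta: L.
  The penult (syllable 3, du) is light, so stress falls on the antepenult (syllable 2, do).
  → primary stress on syllable 2.

yes: 1→2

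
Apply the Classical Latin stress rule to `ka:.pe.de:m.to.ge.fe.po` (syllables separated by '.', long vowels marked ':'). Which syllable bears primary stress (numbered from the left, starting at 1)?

5

Classical Latin: stress the penult if heavy (long vowel or closed), else the antepenult.
Weights: 5 ge L, 6 fe L, 7 po L.
The penult (syllable 6, fe) is light, so stress falls on the antepenult (syllable 5, ge).
Stress on syllable 5: ka:.pe.de:m.to.ˈge.fe.po.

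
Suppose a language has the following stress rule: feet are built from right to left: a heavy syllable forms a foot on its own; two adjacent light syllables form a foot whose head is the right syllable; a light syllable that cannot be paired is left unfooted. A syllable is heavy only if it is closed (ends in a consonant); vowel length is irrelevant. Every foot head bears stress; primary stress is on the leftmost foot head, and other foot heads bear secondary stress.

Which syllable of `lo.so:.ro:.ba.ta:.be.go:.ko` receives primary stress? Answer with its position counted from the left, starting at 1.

2

Weights: 1 lo L, 2 so: L, 3 ro: L, 4 ba L, 5 ta: L, 6 be L, 7 go: L, 8 ko L.
Parse right to left (heavy = foot alone; LL = one foot; stranded L unfooted): (lo.ˈso:) (ro:.ˈba) (ta:.ˈbe) (go:.ˈko).
Foot heads: 2, 4, 6, 8.
Primary stress on the leftmost head = syllable 2.
Primary stress: syllable 2 → lo.ˈso:.ro:.ba.ta:.be.go:.ko.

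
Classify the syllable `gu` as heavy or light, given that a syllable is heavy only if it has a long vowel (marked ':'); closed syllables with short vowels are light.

light

`gu`: short vowel, open (no coda). Short vowel → light.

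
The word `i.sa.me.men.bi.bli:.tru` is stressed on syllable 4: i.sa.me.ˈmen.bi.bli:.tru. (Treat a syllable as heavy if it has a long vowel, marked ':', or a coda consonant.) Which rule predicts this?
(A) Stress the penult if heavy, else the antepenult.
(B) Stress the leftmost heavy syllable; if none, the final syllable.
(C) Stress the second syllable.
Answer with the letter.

B

Rule A → syllable 6 (observed: 4).
Rule B → syllable 4 ✓.
Rule C → syllable 2 (observed: 4).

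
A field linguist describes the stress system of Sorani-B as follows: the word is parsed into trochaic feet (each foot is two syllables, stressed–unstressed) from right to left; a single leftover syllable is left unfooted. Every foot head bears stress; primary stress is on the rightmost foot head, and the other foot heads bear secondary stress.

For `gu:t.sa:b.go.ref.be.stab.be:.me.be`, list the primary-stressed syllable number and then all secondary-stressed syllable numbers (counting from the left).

primary 8, secondary 2, 4, 6

Parse right to left into trochaic (ˈσσ) feet: gu:t (ˈsa:b.go) (ˈref.be) (ˈstab.be:) (ˈme.be). Syllable 1 is left unfooted.
Foot heads (stressed positions): 2, 4, 6, 8.
End Rule Rightmost: primary stress on the rightmost head = syllable 8.
Secondary stress on 2, 4, 6: gu:t.ˌsa:b.go.ˌref.be.ˌstab.be:.ˈme.be.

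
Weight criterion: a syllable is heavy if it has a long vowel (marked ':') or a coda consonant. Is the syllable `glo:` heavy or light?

heavy

`glo:`: long vowel, open (no coda). Long vowel → heavy.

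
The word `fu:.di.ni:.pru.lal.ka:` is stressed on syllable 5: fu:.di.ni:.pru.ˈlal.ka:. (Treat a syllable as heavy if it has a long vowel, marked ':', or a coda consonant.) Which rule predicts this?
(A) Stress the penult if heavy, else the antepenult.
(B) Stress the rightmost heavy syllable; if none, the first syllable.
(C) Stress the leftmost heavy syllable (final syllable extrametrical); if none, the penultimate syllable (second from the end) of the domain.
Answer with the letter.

A

Rule A → syllable 5 ✓.
Rule B → syllable 6 (observed: 5).
Rule C → syllable 1 (observed: 5).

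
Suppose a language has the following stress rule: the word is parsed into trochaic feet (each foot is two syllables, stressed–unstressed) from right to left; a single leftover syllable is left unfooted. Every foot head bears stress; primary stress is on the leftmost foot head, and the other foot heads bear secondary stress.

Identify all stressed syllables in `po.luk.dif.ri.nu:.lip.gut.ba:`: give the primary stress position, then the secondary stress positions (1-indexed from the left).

Parse right to left into trochaic (ˈσσ) feet: (ˈpo.luk) (ˈdif.ri) (ˈnu:.lip) (ˈgut.ba:).
Foot heads (stressed positions): 1, 3, 5, 7.
End Rule Leftmost: primary stress on the leftmost head = syllable 1.
Secondary stress on 3, 5, 7: ˈpo.luk.ˌdif.ri.ˌnu:.lip.ˌgut.ba:.

primary 1, secondary 3, 5, 7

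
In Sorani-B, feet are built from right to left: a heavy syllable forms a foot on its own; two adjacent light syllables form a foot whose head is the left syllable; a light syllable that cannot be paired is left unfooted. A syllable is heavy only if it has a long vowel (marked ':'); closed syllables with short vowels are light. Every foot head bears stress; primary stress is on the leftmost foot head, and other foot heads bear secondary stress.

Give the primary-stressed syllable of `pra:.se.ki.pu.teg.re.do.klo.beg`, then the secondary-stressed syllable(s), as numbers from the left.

primary 1, secondary 2, 4, 6, 8

Weights: 1 pra: H, 2 se L, 3 ki L, 4 pu L, 5 teg L, 6 re L, 7 do L, 8 klo L, 9 beg L.
Parse right to left (heavy = foot alone; LL = one foot; stranded L unfooted): (ˈpra:) (ˈse.ki) (ˈpu.teg) (ˈre.do) (ˈklo.beg).
Foot heads: 1, 2, 4, 6, 8.
Primary stress on the leftmost head = syllable 1.
Secondary stress on 2, 4, 6, 8: ˈpra:.ˌse.ki.ˌpu.teg.ˌre.do.ˌklo.beg.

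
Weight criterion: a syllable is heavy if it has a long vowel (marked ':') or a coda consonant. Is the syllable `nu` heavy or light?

`nu`: short vowel, open (no coda). Short vowel, open → light.

light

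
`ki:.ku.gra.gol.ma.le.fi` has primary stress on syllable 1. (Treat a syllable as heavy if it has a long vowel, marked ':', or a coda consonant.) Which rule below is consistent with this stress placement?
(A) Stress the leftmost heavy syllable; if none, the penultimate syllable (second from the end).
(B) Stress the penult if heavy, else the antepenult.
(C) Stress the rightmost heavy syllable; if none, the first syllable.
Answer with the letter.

Rule A → syllable 1 ✓.
Rule B → syllable 5 (observed: 1).
Rule C → syllable 4 (observed: 1).

A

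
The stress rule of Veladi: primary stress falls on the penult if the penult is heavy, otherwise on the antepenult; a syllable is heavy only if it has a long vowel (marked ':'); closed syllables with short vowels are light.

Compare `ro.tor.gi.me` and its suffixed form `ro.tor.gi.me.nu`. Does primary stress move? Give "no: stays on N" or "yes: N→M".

Base `ro.tor.gi.me` (4 syllables):
  Weights: 2 tor L, 3 gi L, 4 me L.
  The penult (syllable 3, gi) is light, so stress falls on the antepenult (syllable 2, tor).
  → primary stress on syllable 2.
Suffixed `ro.tor.gi.me.nu` (5 syllables):
  Weights: 3 gi L, 4 me L, 5 nu L.
  The penult (syllable 4, me) is light, so stress falls on the antepenult (syllable 3, gi).
  → primary stress on syllable 3.

yes: 2→3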